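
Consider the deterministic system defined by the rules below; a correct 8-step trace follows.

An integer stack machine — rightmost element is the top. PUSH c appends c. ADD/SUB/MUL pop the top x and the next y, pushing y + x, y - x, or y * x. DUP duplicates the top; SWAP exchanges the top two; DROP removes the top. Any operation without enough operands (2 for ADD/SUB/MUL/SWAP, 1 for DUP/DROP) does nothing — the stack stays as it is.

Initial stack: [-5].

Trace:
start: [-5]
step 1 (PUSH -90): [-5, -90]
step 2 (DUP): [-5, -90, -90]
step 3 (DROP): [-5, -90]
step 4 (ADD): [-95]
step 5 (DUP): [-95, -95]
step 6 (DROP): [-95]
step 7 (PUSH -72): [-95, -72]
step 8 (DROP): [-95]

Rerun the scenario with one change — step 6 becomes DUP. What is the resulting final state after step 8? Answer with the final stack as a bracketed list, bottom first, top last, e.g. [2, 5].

(re-executing from step 6 with the substitution; state before step 6: [-95, -95])
step 6 (DUP): [-95, -95, -95]
step 7 (PUSH -72): [-95, -95, -95, -72]
step 8 (DROP): [-95, -95, -95]

[-95, -95, -95]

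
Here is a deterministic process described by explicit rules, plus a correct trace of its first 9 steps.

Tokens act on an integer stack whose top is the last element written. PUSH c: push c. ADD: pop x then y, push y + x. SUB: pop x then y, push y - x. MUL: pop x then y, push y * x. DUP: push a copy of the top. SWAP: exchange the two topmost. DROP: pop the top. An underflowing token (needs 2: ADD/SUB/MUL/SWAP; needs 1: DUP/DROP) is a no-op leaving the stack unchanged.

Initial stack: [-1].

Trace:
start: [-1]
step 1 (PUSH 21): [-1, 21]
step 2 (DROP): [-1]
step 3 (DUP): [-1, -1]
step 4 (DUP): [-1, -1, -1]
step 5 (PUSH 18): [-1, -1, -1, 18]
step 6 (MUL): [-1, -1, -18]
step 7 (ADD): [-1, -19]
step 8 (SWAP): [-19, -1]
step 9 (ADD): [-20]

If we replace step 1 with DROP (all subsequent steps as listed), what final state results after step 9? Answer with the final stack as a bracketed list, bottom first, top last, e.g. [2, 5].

[18]

(re-executing from step 1 with the substitution; state before step 1: [-1])
step 1 (DROP): []
step 2 (DROP): []
step 3 (DUP): []
step 4 (DUP): []
step 5 (PUSH 18): [18]
step 6 (MUL): [18]
step 7 (ADD): [18]
step 8 (SWAP): [18]
step 9 (ADD): [18]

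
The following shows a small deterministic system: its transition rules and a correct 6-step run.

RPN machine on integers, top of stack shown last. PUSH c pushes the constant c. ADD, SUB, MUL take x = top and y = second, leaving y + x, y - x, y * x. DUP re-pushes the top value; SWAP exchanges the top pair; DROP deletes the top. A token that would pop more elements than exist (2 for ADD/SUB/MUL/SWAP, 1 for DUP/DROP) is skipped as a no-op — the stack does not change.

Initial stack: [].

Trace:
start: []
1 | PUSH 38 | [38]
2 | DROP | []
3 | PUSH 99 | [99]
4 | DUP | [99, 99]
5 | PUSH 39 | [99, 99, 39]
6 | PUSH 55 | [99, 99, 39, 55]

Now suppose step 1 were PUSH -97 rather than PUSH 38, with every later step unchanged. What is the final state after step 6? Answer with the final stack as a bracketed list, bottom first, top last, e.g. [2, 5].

[99, 99, 39, 55]

(re-executing from step 1 with the substitution; state before step 1: [])
1 | PUSH -97 | [-97]
2 | DROP | []
3 | PUSH 99 | [99]
4 | DUP | [99, 99]
5 | PUSH 39 | [99, 99, 39]
6 | PUSH 55 | [99, 99, 39, 55]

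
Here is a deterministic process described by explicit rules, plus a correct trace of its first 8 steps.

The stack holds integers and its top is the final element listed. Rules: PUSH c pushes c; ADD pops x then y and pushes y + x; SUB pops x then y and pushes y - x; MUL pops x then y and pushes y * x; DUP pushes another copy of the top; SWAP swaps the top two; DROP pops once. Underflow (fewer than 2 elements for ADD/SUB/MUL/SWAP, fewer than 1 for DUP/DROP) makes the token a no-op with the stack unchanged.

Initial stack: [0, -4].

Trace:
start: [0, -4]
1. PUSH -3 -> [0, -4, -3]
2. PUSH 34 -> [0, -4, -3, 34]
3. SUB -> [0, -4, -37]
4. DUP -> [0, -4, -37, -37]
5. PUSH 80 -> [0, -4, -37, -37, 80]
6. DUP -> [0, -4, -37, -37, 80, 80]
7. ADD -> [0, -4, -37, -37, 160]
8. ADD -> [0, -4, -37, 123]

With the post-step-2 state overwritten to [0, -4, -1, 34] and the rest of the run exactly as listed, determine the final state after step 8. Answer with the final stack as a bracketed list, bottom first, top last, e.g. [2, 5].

state after step 2 := [0, -4, -1, 34]
3. SUB -> [0, -4, -35]
4. DUP -> [0, -4, -35, -35]
5. PUSH 80 -> [0, -4, -35, -35, 80]
6. DUP -> [0, -4, -35, -35, 80, 80]
7. ADD -> [0, -4, -35, -35, 160]
8. ADD -> [0, -4, -35, 125]

[0, -4, -35, 125]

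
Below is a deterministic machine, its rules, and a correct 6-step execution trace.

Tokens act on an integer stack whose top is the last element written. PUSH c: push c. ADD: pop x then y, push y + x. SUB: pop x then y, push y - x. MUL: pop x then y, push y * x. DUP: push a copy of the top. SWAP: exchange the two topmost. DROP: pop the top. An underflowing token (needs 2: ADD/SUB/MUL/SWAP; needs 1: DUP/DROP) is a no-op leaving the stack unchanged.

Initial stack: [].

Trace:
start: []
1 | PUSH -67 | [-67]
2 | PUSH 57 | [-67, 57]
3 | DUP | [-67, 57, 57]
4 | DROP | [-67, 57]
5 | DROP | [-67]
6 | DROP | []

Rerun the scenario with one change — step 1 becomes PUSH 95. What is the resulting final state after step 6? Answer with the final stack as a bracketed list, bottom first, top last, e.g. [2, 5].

(re-executing from step 1 with the substitution; state before step 1: [])
1 | PUSH 95 | [95]
2 | PUSH 57 | [95, 57]
3 | DUP | [95, 57, 57]
4 | DROP | [95, 57]
5 | DROP | [95]
6 | DROP | []

[]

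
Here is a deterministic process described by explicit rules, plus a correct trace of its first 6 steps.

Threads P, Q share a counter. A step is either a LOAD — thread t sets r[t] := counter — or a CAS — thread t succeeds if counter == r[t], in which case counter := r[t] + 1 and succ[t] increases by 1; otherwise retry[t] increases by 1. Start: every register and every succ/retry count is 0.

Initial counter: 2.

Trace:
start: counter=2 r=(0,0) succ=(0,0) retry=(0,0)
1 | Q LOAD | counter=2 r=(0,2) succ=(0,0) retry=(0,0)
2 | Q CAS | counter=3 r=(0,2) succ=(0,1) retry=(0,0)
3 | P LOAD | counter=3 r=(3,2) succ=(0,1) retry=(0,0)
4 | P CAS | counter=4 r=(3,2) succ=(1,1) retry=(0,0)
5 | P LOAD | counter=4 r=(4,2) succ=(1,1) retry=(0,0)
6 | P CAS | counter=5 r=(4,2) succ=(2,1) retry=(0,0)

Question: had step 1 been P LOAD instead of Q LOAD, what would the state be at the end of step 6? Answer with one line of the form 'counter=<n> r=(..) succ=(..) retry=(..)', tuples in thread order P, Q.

(re-executing from step 1 with the substitution; state before step 1: counter=2 r=(0,0) succ=(0,0) retry=(0,0))
1 | P LOAD | counter=2 r=(2,0) succ=(0,0) retry=(0,0)
2 | Q CAS | counter=2 r=(2,0) succ=(0,0) retry=(0,1)
3 | P LOAD | counter=2 r=(2,0) succ=(0,0) retry=(0,1)
4 | P CAS | counter=3 r=(2,0) succ=(1,0) retry=(0,1)
5 | P LOAD | counter=3 r=(3,0) succ=(1,0) retry=(0,1)
6 | P CAS | counter=4 r=(3,0) succ=(2,0) retry=(0,1)

counter=4 r=(3,0) succ=(2,0) retry=(0,1)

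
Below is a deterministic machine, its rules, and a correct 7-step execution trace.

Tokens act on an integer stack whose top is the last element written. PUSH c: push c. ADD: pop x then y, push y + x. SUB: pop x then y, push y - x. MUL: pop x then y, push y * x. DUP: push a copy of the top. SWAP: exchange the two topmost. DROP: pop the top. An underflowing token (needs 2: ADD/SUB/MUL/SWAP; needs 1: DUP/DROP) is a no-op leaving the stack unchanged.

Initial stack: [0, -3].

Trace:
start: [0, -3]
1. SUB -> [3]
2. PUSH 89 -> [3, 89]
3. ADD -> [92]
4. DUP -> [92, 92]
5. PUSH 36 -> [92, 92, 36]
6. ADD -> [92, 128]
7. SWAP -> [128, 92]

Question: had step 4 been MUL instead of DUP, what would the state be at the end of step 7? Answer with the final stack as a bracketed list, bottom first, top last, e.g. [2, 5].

(re-executing from step 4 with the substitution; state before step 4: [92])
4. MUL -> [92]
5. PUSH 36 -> [92, 36]
6. ADD -> [128]
7. SWAP -> [128]

[128]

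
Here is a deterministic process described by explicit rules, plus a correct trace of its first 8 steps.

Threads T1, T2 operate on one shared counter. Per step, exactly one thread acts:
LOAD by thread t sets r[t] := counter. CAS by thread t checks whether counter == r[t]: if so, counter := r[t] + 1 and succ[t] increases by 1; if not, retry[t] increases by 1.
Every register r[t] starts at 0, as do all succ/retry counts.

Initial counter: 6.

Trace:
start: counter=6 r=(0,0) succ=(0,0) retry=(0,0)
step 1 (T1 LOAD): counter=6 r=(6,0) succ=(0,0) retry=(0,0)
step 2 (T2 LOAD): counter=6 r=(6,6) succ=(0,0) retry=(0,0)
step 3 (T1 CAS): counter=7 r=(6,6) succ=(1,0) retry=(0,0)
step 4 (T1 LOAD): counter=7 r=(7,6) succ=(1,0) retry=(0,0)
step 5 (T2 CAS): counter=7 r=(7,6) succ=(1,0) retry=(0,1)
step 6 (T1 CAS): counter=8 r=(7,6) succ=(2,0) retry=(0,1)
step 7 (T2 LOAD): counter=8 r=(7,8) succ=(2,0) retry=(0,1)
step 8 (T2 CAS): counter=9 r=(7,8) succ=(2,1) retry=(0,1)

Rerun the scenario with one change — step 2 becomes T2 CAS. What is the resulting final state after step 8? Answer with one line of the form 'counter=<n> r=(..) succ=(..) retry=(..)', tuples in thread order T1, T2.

counter=9 r=(7,8) succ=(2,1) retry=(0,2)

(re-executing from step 2 with the substitution; state before step 2: counter=6 r=(6,0) succ=(0,0) retry=(0,0))
step 2 (T2 CAS): counter=6 r=(6,0) succ=(0,0) retry=(0,1)
step 3 (T1 CAS): counter=7 r=(6,0) succ=(1,0) retry=(0,1)
step 4 (T1 LOAD): counter=7 r=(7,0) succ=(1,0) retry=(0,1)
step 5 (T2 CAS): counter=7 r=(7,0) succ=(1,0) retry=(0,2)
step 6 (T1 CAS): counter=8 r=(7,0) succ=(2,0) retry=(0,2)
step 7 (T2 LOAD): counter=8 r=(7,8) succ=(2,0) retry=(0,2)
step 8 (T2 CAS): counter=9 r=(7,8) succ=(2,1) retry=(0,2)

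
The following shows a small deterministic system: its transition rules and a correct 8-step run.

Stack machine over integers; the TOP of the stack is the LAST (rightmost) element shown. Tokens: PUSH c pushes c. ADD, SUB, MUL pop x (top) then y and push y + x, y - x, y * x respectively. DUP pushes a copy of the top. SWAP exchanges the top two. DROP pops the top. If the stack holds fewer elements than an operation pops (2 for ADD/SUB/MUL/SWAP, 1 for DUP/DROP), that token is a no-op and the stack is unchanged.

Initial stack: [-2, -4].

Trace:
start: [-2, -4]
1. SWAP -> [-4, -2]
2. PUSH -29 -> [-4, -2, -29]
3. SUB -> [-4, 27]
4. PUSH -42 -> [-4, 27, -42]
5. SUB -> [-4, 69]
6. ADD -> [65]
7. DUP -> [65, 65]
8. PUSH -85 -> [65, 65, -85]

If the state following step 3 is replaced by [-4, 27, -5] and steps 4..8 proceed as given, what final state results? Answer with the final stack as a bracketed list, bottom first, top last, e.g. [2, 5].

state after step 3 := [-4, 27, -5]
4. PUSH -42 -> [-4, 27, -5, -42]
5. SUB -> [-4, 27, 37]
6. ADD -> [-4, 64]
7. DUP -> [-4, 64, 64]
8. PUSH -85 -> [-4, 64, 64, -85]

[-4, 64, 64, -85]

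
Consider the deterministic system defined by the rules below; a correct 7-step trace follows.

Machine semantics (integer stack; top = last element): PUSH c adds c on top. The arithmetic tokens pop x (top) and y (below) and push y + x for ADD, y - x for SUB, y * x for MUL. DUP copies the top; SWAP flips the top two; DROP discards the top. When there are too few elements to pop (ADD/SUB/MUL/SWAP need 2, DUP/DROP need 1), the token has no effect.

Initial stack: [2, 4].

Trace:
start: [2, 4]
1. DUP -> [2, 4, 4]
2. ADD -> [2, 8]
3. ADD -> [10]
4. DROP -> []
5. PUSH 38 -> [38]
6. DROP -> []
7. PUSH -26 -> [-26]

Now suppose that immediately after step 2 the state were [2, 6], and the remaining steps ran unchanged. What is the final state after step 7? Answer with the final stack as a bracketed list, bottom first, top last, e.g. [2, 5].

[-26]

state after step 2 := [2, 6]
3. ADD -> [8]
4. DROP -> []
5. PUSH 38 -> [38]
6. DROP -> []
7. PUSH -26 -> [-26]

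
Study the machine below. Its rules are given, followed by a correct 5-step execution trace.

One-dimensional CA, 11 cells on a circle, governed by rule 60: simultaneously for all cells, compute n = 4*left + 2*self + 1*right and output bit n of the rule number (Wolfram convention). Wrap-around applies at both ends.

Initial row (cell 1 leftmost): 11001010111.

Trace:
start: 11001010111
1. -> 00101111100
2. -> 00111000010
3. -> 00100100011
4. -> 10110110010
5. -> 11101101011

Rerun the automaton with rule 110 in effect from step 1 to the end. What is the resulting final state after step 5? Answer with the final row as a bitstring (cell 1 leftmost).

11110110000

(re-executing steps 1..5 under rule 110; state before step 1: 11001010111)
1. -> 01011111100
2. -> 11110000100
3. -> 10010001101
4. -> 10110011111
5. -> 11110110000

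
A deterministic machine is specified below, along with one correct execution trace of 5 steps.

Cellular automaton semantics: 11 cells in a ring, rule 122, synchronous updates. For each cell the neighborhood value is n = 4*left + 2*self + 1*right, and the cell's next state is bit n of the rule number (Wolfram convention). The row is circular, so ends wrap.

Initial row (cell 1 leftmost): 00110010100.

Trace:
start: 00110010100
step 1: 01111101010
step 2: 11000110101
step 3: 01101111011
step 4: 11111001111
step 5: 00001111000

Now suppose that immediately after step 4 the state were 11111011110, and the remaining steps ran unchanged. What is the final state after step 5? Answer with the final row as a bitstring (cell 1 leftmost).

state after step 4 := 11111011110
step 5: 10001110011

10001110011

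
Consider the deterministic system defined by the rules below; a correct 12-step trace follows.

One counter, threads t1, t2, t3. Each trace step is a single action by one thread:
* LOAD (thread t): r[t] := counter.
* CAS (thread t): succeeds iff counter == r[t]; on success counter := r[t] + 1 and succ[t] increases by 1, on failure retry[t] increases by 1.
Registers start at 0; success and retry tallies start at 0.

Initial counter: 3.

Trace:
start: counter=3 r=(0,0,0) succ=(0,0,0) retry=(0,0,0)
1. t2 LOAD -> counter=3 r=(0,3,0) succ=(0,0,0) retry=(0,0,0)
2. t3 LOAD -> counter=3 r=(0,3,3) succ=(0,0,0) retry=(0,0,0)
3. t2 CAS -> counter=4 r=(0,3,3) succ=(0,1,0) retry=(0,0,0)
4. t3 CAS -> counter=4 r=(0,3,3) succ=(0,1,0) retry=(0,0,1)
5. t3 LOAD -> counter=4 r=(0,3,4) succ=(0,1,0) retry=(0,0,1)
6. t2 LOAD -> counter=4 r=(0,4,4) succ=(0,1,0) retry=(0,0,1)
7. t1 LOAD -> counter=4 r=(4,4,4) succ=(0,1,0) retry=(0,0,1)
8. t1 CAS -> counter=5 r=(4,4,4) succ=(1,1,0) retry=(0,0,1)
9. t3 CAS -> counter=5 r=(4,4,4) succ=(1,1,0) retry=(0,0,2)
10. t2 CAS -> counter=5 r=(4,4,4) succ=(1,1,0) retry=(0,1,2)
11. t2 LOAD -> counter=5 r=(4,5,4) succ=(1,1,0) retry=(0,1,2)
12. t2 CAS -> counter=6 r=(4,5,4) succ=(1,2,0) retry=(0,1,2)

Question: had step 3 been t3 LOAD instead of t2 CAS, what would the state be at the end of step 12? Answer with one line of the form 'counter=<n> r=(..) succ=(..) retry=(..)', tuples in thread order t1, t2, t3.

(re-executing from step 3 with the substitution; state before step 3: counter=3 r=(0,3,3) succ=(0,0,0) retry=(0,0,0))
3. t3 LOAD -> counter=3 r=(0,3,3) succ=(0,0,0) retry=(0,0,0)
4. t3 CAS -> counter=4 r=(0,3,3) succ=(0,0,1) retry=(0,0,0)
5. t3 LOAD -> counter=4 r=(0,3,4) succ=(0,0,1) retry=(0,0,0)
6. t2 LOAD -> counter=4 r=(0,4,4) succ=(0,0,1) retry=(0,0,0)
7. t1 LOAD -> counter=4 r=(4,4,4) succ=(0,0,1) retry=(0,0,0)
8. t1 CAS -> counter=5 r=(4,4,4) succ=(1,0,1) retry=(0,0,0)
9. t3 CAS -> counter=5 r=(4,4,4) succ=(1,0,1) retry=(0,0,1)
10. t2 CAS -> counter=5 r=(4,4,4) succ=(1,0,1) retry=(0,1,1)
11. t2 LOAD -> counter=5 r=(4,5,4) succ=(1,0,1) retry=(0,1,1)
12. t2 CAS -> counter=6 r=(4,5,4) succ=(1,1,1) retry=(0,1,1)

counter=6 r=(4,5,4) succ=(1,1,1) retry=(0,1,1)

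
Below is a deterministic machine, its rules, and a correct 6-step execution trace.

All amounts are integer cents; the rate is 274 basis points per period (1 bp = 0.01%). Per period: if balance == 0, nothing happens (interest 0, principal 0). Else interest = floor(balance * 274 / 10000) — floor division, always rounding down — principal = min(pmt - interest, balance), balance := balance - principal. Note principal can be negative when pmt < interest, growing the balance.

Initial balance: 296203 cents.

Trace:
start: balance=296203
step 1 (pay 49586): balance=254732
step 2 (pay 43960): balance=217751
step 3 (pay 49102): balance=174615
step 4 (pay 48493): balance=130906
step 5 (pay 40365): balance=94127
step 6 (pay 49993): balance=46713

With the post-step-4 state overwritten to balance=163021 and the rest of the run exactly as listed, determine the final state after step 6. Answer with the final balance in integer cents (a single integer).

state after step 4 := balance=163021
step 5 (pay 40365): balance=127122
step 6 (pay 49993): balance=80612

80612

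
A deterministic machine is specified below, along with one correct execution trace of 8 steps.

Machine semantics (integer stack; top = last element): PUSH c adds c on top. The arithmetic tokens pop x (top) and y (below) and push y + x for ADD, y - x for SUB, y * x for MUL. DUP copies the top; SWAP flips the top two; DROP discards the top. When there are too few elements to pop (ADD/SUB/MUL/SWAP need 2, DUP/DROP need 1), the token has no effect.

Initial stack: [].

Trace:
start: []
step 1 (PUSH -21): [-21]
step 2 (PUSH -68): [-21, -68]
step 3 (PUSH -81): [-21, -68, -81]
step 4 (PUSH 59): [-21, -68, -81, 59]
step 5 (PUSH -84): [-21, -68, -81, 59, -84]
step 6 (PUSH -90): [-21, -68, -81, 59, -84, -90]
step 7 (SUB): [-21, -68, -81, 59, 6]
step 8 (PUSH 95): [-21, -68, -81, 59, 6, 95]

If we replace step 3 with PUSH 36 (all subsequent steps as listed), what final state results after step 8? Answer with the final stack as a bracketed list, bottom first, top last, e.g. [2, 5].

[-21, -68, 36, 59, 6, 95]

(re-executing from step 3 with the substitution; state before step 3: [-21, -68])
step 3 (PUSH 36): [-21, -68, 36]
step 4 (PUSH 59): [-21, -68, 36, 59]
step 5 (PUSH -84): [-21, -68, 36, 59, -84]
step 6 (PUSH -90): [-21, -68, 36, 59, -84, -90]
step 7 (SUB): [-21, -68, 36, 59, 6]
step 8 (PUSH 95): [-21, -68, 36, 59, 6, 95]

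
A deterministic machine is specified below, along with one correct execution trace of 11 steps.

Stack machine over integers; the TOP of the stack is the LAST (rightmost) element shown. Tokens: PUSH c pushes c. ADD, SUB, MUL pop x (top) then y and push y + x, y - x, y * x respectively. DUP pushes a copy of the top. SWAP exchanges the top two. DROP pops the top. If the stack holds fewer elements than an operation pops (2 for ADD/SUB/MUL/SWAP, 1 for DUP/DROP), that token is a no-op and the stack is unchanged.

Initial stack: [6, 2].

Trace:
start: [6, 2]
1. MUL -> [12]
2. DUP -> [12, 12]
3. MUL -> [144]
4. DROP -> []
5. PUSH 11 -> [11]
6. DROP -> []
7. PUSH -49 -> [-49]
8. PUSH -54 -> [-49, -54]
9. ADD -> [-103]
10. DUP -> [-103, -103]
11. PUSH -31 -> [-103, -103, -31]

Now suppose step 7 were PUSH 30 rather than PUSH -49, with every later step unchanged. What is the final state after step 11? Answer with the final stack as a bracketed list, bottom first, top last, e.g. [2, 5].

[-24, -24, -31]

(re-executing from step 7 with the substitution; state before step 7: [])
7. PUSH 30 -> [30]
8. PUSH -54 -> [30, -54]
9. ADD -> [-24]
10. DUP -> [-24, -24]
11. PUSH -31 -> [-24, -24, -31]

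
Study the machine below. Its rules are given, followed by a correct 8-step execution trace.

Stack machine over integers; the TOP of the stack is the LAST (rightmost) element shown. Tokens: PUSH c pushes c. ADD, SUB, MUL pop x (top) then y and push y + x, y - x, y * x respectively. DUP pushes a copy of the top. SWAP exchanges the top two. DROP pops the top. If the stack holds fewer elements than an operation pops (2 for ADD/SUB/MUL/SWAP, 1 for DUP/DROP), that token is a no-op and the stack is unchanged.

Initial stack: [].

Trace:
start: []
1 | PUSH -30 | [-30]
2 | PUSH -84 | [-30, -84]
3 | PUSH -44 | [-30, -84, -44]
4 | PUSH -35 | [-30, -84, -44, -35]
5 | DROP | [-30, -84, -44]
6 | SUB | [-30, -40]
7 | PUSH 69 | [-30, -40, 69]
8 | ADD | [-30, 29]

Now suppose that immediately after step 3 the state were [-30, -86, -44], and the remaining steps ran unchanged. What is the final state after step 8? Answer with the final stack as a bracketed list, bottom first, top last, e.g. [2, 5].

[-30, 27]

state after step 3 := [-30, -86, -44]
4 | PUSH -35 | [-30, -86, -44, -35]
5 | DROP | [-30, -86, -44]
6 | SUB | [-30, -42]
7 | PUSH 69 | [-30, -42, 69]
8 | ADD | [-30, 27]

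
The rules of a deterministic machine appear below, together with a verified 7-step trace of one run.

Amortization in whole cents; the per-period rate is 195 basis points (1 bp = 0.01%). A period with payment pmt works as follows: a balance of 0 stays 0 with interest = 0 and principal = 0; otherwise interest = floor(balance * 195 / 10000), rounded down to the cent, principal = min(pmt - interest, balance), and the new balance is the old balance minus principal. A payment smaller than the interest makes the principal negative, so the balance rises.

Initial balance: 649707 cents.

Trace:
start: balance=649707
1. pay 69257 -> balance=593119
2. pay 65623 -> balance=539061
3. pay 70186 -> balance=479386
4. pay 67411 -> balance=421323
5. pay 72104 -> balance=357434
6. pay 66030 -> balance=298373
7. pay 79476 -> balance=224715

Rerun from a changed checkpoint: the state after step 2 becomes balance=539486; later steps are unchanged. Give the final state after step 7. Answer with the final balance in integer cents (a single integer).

225183

state after step 2 := balance=539486
3. pay 70186 -> balance=479819
4. pay 67411 -> balance=421764
5. pay 72104 -> balance=357884
6. pay 66030 -> balance=298832
7. pay 79476 -> balance=225183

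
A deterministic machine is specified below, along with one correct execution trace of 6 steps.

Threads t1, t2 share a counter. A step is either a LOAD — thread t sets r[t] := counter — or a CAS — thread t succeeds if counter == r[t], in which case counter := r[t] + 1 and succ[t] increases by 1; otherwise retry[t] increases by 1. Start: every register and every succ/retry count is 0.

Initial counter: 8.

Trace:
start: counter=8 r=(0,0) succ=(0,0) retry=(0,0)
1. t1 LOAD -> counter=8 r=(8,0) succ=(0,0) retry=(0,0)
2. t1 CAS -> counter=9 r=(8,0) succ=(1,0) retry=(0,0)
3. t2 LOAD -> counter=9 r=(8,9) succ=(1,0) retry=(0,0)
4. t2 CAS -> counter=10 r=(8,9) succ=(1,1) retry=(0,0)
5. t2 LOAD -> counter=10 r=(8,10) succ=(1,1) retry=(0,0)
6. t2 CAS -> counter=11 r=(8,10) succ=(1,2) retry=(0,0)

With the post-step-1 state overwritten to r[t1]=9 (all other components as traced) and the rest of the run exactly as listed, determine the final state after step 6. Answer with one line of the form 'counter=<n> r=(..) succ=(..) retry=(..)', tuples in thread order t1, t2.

state after step 1 := counter=8 r=(9,0) succ=(0,0) retry=(0,0)
2. t1 CAS -> counter=8 r=(9,0) succ=(0,0) retry=(1,0)
3. t2 LOAD -> counter=8 r=(9,8) succ=(0,0) retry=(1,0)
4. t2 CAS -> counter=9 r=(9,8) succ=(0,1) retry=(1,0)
5. t2 LOAD -> counter=9 r=(9,9) succ=(0,1) retry=(1,0)
6. t2 CAS -> counter=10 r=(9,9) succ=(0,2) retry=(1,0)

counter=10 r=(9,9) succ=(0,2) retry=(1,0)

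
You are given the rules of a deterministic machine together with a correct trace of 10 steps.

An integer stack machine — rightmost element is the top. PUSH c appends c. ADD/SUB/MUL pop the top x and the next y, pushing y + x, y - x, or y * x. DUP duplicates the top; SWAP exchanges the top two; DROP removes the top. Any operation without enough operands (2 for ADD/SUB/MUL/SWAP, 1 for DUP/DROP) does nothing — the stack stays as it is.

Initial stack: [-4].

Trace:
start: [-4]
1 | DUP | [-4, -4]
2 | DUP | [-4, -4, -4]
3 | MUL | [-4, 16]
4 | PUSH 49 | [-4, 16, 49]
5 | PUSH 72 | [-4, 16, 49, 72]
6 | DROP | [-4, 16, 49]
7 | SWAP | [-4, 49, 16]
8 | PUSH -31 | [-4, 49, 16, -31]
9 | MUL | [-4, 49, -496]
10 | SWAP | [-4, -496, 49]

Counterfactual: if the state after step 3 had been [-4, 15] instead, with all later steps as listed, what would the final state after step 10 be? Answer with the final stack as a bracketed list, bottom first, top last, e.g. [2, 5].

[-4, -465, 49]

state after step 3 := [-4, 15]
4 | PUSH 49 | [-4, 15, 49]
5 | PUSH 72 | [-4, 15, 49, 72]
6 | DROP | [-4, 15, 49]
7 | SWAP | [-4, 49, 15]
8 | PUSH -31 | [-4, 49, 15, -31]
9 | MUL | [-4, 49, -465]
10 | SWAP | [-4, -465, 49]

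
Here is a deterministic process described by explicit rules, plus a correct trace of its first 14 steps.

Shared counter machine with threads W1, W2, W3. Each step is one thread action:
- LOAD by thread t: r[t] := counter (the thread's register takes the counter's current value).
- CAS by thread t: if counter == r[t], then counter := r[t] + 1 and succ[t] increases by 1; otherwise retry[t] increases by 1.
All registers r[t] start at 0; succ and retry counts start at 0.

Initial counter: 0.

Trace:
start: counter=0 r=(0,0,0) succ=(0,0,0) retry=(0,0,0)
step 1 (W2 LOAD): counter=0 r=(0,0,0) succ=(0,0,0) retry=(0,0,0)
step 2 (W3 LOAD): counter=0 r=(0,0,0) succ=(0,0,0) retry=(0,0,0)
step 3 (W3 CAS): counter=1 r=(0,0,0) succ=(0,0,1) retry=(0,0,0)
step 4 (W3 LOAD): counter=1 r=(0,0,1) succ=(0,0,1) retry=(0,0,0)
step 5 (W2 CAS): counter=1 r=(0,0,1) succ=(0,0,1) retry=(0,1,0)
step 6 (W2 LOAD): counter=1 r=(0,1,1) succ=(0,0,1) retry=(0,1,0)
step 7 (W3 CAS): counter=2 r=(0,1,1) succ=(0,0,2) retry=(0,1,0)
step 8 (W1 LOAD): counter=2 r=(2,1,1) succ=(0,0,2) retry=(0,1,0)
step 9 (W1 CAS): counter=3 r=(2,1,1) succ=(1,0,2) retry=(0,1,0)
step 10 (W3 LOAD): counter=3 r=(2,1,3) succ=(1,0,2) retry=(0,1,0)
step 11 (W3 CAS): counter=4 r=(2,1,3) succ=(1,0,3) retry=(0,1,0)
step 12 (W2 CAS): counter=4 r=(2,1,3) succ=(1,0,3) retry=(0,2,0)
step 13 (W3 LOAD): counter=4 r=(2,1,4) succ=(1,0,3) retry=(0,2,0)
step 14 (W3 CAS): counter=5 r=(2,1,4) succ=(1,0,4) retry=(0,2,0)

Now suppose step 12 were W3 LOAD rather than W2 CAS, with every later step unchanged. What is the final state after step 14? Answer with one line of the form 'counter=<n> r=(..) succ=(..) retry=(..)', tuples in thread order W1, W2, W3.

counter=5 r=(2,1,4) succ=(1,0,4) retry=(0,1,0)

(re-executing from step 12 with the substitution; state before step 12: counter=4 r=(2,1,3) succ=(1,0,3) retry=(0,1,0))
step 12 (W3 LOAD): counter=4 r=(2,1,4) succ=(1,0,3) retry=(0,1,0)
step 13 (W3 LOAD): counter=4 r=(2,1,4) succ=(1,0,3) retry=(0,1,0)
step 14 (W3 CAS): counter=5 r=(2,1,4) succ=(1,0,4) retry=(0,1,0)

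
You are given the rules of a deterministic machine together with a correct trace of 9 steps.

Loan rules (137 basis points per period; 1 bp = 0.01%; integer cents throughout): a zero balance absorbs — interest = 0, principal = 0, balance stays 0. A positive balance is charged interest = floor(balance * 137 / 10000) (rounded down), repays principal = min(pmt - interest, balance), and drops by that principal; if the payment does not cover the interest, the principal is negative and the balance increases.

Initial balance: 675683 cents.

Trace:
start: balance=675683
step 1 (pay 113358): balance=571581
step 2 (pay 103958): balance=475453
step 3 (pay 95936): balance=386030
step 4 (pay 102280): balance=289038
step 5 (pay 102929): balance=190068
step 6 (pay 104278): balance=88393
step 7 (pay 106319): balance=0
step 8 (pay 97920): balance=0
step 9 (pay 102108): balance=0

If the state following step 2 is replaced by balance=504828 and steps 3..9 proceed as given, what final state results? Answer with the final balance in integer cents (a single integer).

0

state after step 2 := balance=504828
step 3 (pay 95936): balance=415808
step 4 (pay 102280): balance=319224
step 5 (pay 102929): balance=220668
step 6 (pay 104278): balance=119413
step 7 (pay 106319): balance=14729
step 8 (pay 97920): balance=0
step 9 (pay 102108): balance=0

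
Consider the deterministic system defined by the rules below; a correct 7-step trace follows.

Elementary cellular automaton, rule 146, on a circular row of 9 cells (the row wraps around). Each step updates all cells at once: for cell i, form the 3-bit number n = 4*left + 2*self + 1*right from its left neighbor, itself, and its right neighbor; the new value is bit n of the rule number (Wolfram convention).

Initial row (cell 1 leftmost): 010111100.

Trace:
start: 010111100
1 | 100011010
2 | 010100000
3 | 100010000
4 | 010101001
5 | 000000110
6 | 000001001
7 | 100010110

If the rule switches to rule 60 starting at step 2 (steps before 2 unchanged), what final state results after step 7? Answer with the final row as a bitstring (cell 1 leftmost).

(re-executing steps 2..7 under rule 60; state before step 2: 100011010)
2 | 110010111
3 | 001011100
4 | 001110010
5 | 001001011
6 | 101101110
7 | 111011001

111011001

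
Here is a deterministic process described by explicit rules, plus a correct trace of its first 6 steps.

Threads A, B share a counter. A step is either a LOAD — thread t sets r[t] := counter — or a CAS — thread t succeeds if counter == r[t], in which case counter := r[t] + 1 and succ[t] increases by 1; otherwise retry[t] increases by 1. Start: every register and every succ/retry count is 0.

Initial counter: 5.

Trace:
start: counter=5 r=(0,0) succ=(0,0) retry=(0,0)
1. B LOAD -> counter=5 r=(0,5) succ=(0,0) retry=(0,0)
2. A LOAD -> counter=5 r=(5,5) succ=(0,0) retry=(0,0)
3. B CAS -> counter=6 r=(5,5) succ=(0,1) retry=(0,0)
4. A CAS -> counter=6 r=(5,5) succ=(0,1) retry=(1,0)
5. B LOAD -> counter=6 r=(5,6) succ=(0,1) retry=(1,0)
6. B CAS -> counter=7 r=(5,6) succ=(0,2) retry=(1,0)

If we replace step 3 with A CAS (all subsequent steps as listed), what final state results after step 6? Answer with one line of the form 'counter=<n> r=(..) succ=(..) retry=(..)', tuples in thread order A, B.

(re-executing from step 3 with the substitution; state before step 3: counter=5 r=(5,5) succ=(0,0) retry=(0,0))
3. A CAS -> counter=6 r=(5,5) succ=(1,0) retry=(0,0)
4. A CAS -> counter=6 r=(5,5) succ=(1,0) retry=(1,0)
5. B LOAD -> counter=6 r=(5,6) succ=(1,0) retry=(1,0)
6. B CAS -> counter=7 r=(5,6) succ=(1,1) retry=(1,0)

counter=7 r=(5,6) succ=(1,1) retry=(1,0)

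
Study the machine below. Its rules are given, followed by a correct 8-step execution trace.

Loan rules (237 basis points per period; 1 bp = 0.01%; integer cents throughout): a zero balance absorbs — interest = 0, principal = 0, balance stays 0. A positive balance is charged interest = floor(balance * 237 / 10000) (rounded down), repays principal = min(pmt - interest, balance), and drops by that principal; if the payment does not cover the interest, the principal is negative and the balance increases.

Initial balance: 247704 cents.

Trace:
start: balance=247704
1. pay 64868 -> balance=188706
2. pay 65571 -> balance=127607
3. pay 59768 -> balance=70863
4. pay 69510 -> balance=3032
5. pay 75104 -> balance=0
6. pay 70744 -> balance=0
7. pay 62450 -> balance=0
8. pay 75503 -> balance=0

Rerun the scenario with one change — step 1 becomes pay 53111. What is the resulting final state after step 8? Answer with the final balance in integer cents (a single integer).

0

(re-executing from step 1 with the substitution; state before step 1: balance=247704)
1. pay 53111 -> balance=200463
2. pay 65571 -> balance=139642
3. pay 59768 -> balance=83183
4. pay 69510 -> balance=15644
5. pay 75104 -> balance=0
6. pay 70744 -> balance=0
7. pay 62450 -> balance=0
8. pay 75503 -> balance=0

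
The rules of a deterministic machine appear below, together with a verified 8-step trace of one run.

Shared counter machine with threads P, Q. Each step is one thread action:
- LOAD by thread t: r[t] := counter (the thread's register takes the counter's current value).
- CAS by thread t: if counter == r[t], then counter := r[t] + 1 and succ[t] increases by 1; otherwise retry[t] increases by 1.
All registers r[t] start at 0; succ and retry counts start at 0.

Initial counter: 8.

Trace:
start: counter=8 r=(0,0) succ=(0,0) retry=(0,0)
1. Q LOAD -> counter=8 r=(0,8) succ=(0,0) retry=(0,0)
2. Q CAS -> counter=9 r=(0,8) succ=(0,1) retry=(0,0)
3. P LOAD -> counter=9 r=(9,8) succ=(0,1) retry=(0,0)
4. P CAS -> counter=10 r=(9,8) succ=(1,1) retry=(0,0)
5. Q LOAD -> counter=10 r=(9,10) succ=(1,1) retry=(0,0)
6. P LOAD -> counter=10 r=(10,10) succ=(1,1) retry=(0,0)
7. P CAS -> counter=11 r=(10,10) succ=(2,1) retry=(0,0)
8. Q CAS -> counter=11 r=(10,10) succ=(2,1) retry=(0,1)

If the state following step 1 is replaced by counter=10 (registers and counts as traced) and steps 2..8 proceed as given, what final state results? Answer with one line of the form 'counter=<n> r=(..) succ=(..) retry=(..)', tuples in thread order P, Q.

state after step 1 := counter=10 r=(0,8) succ=(0,0) retry=(0,0)
2. Q CAS -> counter=10 r=(0,8) succ=(0,0) retry=(0,1)
3. P LOAD -> counter=10 r=(10,8) succ=(0,0) retry=(0,1)
4. P CAS -> counter=11 r=(10,8) succ=(1,0) retry=(0,1)
5. Q LOAD -> counter=11 r=(10,11) succ=(1,0) retry=(0,1)
6. P LOAD -> counter=11 r=(11,11) succ=(1,0) retry=(0,1)
7. P CAS -> counter=12 r=(11,11) succ=(2,0) retry=(0,1)
8. Q CAS -> counter=12 r=(11,11) succ=(2,0) retry=(0,2)

counter=12 r=(11,11) succ=(2,0) retry=(0,2)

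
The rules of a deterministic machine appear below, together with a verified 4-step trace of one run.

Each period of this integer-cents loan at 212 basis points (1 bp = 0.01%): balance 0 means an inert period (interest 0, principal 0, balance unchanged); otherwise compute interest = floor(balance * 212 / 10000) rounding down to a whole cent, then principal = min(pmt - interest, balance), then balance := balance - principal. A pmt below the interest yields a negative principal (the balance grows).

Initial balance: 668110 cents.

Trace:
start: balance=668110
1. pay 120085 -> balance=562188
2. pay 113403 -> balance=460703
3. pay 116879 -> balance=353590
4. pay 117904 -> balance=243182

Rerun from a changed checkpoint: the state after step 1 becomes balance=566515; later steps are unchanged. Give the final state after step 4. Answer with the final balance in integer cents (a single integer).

247790

state after step 1 := balance=566515
2. pay 113403 -> balance=465122
3. pay 116879 -> balance=358103
4. pay 117904 -> balance=247790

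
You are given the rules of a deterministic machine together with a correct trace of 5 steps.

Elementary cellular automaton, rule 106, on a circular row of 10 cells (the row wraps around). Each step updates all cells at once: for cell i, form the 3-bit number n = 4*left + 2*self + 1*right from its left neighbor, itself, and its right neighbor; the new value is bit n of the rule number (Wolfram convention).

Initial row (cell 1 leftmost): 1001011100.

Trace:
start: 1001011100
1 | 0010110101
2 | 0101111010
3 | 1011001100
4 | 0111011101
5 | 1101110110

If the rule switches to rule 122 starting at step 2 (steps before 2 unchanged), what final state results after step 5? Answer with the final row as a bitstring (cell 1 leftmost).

1011000001

(re-executing steps 2..5 under rule 122; state before step 2: 0010110101)
2 | 1101111010
3 | 1111001101
4 | 0001111111
5 | 1011000001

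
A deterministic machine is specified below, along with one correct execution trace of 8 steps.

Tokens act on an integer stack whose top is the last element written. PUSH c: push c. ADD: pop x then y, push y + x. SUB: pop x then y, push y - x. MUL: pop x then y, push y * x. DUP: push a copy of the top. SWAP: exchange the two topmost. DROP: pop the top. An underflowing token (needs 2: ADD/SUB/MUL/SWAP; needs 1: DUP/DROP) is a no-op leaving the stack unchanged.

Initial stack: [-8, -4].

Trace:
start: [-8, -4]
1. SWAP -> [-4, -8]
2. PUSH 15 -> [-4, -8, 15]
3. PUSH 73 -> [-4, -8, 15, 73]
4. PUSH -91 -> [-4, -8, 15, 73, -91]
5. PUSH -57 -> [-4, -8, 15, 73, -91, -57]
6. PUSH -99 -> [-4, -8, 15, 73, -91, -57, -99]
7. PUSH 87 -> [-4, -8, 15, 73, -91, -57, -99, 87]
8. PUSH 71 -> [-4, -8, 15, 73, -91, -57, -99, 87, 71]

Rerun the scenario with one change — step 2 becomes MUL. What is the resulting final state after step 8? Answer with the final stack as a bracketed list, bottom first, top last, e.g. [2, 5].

[32, 73, -91, -57, -99, 87, 71]

(re-executing from step 2 with the substitution; state before step 2: [-4, -8])
2. MUL -> [32]
3. PUSH 73 -> [32, 73]
4. PUSH -91 -> [32, 73, -91]
5. PUSH -57 -> [32, 73, -91, -57]
6. PUSH -99 -> [32, 73, -91, -57, -99]
7. PUSH 87 -> [32, 73, -91, -57, -99, 87]
8. PUSH 71 -> [32, 73, -91, -57, -99, 87, 71]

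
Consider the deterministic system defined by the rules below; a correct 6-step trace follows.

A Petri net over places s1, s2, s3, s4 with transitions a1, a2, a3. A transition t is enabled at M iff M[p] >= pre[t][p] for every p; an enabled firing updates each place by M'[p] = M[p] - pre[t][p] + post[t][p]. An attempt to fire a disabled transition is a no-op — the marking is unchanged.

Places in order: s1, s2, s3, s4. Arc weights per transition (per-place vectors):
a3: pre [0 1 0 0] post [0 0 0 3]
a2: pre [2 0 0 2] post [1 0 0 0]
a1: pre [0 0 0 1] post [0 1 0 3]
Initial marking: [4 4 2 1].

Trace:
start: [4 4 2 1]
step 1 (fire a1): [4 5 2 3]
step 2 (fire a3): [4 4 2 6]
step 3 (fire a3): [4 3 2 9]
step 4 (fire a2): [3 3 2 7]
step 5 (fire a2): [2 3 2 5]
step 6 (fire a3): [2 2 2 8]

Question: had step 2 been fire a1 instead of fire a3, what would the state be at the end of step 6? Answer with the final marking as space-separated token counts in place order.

(re-executing from step 2 with the substitution; state before step 2: [4 5 2 3])
step 2 (fire a1): [4 6 2 5]
step 3 (fire a3): [4 5 2 8]
step 4 (fire a2): [3 5 2 6]
step 5 (fire a2): [2 5 2 4]
step 6 (fire a3): [2 4 2 7]

2 4 2 7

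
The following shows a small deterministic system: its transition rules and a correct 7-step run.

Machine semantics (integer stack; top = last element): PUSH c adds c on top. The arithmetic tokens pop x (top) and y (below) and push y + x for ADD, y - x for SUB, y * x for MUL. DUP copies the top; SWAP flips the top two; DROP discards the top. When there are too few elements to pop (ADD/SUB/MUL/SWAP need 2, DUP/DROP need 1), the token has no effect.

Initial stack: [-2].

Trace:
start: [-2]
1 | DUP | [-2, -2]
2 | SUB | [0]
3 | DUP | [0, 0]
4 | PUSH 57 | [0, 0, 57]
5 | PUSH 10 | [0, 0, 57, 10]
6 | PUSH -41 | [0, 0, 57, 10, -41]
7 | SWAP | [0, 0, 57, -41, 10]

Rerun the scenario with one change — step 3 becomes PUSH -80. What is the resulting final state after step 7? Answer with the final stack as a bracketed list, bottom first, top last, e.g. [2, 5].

[0, -80, 57, -41, 10]

(re-executing from step 3 with the substitution; state before step 3: [0])
3 | PUSH -80 | [0, -80]
4 | PUSH 57 | [0, -80, 57]
5 | PUSH 10 | [0, -80, 57, 10]
6 | PUSH -41 | [0, -80, 57, 10, -41]
7 | SWAP | [0, -80, 57, -41, 10]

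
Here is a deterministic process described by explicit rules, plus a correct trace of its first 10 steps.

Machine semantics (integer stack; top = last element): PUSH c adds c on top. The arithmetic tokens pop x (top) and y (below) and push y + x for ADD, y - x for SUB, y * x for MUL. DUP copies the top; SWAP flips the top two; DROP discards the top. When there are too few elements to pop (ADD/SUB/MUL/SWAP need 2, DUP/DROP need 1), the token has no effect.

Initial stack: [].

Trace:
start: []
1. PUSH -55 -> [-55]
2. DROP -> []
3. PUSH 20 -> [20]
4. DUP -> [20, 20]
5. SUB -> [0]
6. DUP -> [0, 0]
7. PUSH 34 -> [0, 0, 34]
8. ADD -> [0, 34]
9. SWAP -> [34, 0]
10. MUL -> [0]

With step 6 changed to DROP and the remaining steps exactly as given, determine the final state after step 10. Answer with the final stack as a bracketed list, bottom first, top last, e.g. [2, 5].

(re-executing from step 6 with the substitution; state before step 6: [0])
6. DROP -> []
7. PUSH 34 -> [34]
8. ADD -> [34]
9. SWAP -> [34]
10. MUL -> [34]

[34]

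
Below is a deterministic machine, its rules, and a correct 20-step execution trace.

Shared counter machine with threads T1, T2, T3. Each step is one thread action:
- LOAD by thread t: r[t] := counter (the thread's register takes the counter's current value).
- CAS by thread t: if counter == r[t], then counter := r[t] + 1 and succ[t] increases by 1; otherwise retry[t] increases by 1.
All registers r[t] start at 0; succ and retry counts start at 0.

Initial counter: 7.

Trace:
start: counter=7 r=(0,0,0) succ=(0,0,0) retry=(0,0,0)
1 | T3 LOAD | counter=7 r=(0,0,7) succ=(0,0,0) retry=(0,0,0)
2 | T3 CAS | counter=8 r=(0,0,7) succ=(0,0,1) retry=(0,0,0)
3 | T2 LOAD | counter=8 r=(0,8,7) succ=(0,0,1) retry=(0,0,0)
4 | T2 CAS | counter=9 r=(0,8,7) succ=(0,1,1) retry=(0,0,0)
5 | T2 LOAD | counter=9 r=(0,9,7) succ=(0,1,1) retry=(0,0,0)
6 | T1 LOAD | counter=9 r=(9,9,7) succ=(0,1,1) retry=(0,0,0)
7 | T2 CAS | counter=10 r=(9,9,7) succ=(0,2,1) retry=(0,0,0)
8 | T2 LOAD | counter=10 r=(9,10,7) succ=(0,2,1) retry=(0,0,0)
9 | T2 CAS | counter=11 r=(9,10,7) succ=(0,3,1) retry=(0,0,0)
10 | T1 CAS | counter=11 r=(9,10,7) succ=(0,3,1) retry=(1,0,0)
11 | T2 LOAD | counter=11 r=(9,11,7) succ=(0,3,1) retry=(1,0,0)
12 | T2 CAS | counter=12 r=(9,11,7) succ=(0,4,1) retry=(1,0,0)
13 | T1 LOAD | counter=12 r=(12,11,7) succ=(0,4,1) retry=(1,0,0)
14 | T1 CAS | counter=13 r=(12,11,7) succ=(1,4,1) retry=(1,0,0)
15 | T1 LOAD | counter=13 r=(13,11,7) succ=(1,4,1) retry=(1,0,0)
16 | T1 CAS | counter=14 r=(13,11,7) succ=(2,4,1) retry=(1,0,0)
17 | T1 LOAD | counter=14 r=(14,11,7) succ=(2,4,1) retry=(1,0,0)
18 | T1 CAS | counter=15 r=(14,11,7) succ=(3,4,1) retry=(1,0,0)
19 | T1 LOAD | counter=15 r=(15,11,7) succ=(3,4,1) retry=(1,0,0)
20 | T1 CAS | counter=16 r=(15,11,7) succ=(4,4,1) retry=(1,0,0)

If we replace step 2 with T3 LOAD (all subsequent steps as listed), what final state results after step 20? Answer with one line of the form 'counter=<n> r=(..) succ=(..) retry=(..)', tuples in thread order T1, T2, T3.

(re-executing from step 2 with the substitution; state before step 2: counter=7 r=(0,0,7) succ=(0,0,0) retry=(0,0,0))
2 | T3 LOAD | counter=7 r=(0,0,7) succ=(0,0,0) retry=(0,0,0)
3 | T2 LOAD | counter=7 r=(0,7,7) succ=(0,0,0) retry=(0,0,0)
4 | T2 CAS | counter=8 r=(0,7,7) succ=(0,1,0) retry=(0,0,0)
5 | T2 LOAD | counter=8 r=(0,8,7) succ=(0,1,0) retry=(0,0,0)
6 | T1 LOAD | counter=8 r=(8,8,7) succ=(0,1,0) retry=(0,0,0)
7 | T2 CAS | counter=9 r=(8,8,7) succ=(0,2,0) retry=(0,0,0)
8 | T2 LOAD | counter=9 r=(8,9,7) succ=(0,2,0) retry=(0,0,0)
9 | T2 CAS | counter=10 r=(8,9,7) succ=(0,3,0) retry=(0,0,0)
10 | T1 CAS | counter=10 r=(8,9,7) succ=(0,3,0) retry=(1,0,0)
11 | T2 LOAD | counter=10 r=(8,10,7) succ=(0,3,0) retry=(1,0,0)
12 | T2 CAS | counter=11 r=(8,10,7) succ=(0,4,0) retry=(1,0,0)
13 | T1 LOAD | counter=11 r=(11,10,7) succ=(0,4,0) retry=(1,0,0)
14 | T1 CAS | counter=12 r=(11,10,7) succ=(1,4,0) retry=(1,0,0)
15 | T1 LOAD | counter=12 r=(12,10,7) succ=(1,4,0) retry=(1,0,0)
16 | T1 CAS | counter=13 r=(12,10,7) succ=(2,4,0) retry=(1,0,0)
17 | T1 LOAD | counter=13 r=(13,10,7) succ=(2,4,0) retry=(1,0,0)
18 | T1 CAS | counter=14 r=(13,10,7) succ=(3,4,0) retry=(1,0,0)
19 | T1 LOAD | counter=14 r=(14,10,7) succ=(3,4,0) retry=(1,0,0)
20 | T1 CAS | counter=15 r=(14,10,7) succ=(4,4,0) retry=(1,0,0)

counter=15 r=(14,10,7) succ=(4,4,0) retry=(1,0,0)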